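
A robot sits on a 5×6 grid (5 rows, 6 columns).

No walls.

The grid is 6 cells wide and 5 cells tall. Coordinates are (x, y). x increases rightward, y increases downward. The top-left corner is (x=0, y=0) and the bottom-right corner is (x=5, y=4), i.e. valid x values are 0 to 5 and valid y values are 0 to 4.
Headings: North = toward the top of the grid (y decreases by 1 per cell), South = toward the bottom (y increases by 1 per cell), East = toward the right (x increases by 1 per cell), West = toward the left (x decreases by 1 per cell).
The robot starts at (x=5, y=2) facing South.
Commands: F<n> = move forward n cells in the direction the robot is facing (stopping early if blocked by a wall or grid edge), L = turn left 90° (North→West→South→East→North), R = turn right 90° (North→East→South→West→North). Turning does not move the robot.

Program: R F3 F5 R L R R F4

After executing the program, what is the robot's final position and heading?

Start: (x=5, y=2), facing South
  R: turn right, now facing West
  F3: move forward 3, now at (x=2, y=2)
  F5: move forward 2/5 (blocked), now at (x=0, y=2)
  R: turn right, now facing North
  L: turn left, now facing West
  R: turn right, now facing North
  R: turn right, now facing East
  F4: move forward 4, now at (x=4, y=2)
Final: (x=4, y=2), facing East

Answer: Final position: (x=4, y=2), facing East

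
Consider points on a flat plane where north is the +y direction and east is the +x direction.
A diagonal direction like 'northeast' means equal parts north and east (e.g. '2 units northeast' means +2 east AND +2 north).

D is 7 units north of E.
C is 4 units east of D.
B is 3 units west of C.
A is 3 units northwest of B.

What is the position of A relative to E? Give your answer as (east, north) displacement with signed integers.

Place E at the origin (east=0, north=0).
  D is 7 units north of E: delta (east=+0, north=+7); D at (east=0, north=7).
  C is 4 units east of D: delta (east=+4, north=+0); C at (east=4, north=7).
  B is 3 units west of C: delta (east=-3, north=+0); B at (east=1, north=7).
  A is 3 units northwest of B: delta (east=-3, north=+3); A at (east=-2, north=10).
Therefore A relative to E: (east=-2, north=10).

Answer: A is at (east=-2, north=10) relative to E.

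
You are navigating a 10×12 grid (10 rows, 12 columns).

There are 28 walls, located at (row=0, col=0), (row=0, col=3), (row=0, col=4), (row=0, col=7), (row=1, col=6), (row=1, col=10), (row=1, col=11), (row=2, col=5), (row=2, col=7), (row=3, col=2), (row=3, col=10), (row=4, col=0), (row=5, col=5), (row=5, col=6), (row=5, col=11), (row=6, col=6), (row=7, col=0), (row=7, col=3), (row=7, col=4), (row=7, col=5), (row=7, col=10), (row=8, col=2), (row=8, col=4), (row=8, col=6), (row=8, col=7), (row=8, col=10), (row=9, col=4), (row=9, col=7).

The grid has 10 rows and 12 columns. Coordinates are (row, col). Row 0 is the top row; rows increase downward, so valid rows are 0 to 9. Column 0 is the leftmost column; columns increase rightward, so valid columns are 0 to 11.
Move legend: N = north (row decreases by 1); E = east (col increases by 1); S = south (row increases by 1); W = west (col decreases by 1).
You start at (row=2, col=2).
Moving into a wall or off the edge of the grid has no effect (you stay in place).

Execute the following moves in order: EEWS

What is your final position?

Answer: Final position: (row=3, col=3)

Derivation:
Start: (row=2, col=2)
  E (east): (row=2, col=2) -> (row=2, col=3)
  E (east): (row=2, col=3) -> (row=2, col=4)
  W (west): (row=2, col=4) -> (row=2, col=3)
  S (south): (row=2, col=3) -> (row=3, col=3)
Final: (row=3, col=3)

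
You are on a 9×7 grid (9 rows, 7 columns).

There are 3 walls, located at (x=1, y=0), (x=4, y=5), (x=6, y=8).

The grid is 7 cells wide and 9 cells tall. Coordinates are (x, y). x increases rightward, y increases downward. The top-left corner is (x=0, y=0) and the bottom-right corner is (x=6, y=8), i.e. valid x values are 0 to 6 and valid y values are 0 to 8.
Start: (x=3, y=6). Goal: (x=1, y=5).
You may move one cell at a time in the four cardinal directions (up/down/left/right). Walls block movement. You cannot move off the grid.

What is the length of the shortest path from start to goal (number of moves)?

BFS from (x=3, y=6) until reaching (x=1, y=5):
  Distance 0: (x=3, y=6)
  Distance 1: (x=3, y=5), (x=2, y=6), (x=4, y=6), (x=3, y=7)
  Distance 2: (x=3, y=4), (x=2, y=5), (x=1, y=6), (x=5, y=6), (x=2, y=7), (x=4, y=7), (x=3, y=8)
  Distance 3: (x=3, y=3), (x=2, y=4), (x=4, y=4), (x=1, y=5), (x=5, y=5), (x=0, y=6), (x=6, y=6), (x=1, y=7), (x=5, y=7), (x=2, y=8), (x=4, y=8)  <- goal reached here
One shortest path (3 moves): (x=3, y=6) -> (x=2, y=6) -> (x=1, y=6) -> (x=1, y=5)

Answer: Shortest path length: 3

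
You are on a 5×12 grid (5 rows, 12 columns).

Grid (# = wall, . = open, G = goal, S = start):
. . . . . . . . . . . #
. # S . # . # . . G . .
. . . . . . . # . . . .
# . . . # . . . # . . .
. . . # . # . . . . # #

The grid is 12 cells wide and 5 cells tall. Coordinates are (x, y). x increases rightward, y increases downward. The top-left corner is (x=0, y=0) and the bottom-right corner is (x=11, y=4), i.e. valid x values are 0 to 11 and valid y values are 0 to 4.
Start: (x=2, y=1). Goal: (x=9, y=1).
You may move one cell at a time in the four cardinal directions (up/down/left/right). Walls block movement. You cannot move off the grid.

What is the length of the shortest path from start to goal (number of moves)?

BFS from (x=2, y=1) until reaching (x=9, y=1):
  Distance 0: (x=2, y=1)
  Distance 1: (x=2, y=0), (x=3, y=1), (x=2, y=2)
  Distance 2: (x=1, y=0), (x=3, y=0), (x=1, y=2), (x=3, y=2), (x=2, y=3)
  Distance 3: (x=0, y=0), (x=4, y=0), (x=0, y=2), (x=4, y=2), (x=1, y=3), (x=3, y=3), (x=2, y=4)
  Distance 4: (x=5, y=0), (x=0, y=1), (x=5, y=2), (x=1, y=4)
  Distance 5: (x=6, y=0), (x=5, y=1), (x=6, y=2), (x=5, y=3), (x=0, y=4)
  Distance 6: (x=7, y=0), (x=6, y=3)
  Distance 7: (x=8, y=0), (x=7, y=1), (x=7, y=3), (x=6, y=4)
  Distance 8: (x=9, y=0), (x=8, y=1), (x=7, y=4)
  Distance 9: (x=10, y=0), (x=9, y=1), (x=8, y=2), (x=8, y=4)  <- goal reached here
One shortest path (9 moves): (x=2, y=1) -> (x=3, y=1) -> (x=3, y=0) -> (x=4, y=0) -> (x=5, y=0) -> (x=6, y=0) -> (x=7, y=0) -> (x=8, y=0) -> (x=9, y=0) -> (x=9, y=1)

Answer: Shortest path length: 9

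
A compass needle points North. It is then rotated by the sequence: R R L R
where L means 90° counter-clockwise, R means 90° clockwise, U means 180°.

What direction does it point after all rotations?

Start: North
  R (right (90° clockwise)) -> East
  R (right (90° clockwise)) -> South
  L (left (90° counter-clockwise)) -> East
  R (right (90° clockwise)) -> South
Final: South

Answer: Final heading: South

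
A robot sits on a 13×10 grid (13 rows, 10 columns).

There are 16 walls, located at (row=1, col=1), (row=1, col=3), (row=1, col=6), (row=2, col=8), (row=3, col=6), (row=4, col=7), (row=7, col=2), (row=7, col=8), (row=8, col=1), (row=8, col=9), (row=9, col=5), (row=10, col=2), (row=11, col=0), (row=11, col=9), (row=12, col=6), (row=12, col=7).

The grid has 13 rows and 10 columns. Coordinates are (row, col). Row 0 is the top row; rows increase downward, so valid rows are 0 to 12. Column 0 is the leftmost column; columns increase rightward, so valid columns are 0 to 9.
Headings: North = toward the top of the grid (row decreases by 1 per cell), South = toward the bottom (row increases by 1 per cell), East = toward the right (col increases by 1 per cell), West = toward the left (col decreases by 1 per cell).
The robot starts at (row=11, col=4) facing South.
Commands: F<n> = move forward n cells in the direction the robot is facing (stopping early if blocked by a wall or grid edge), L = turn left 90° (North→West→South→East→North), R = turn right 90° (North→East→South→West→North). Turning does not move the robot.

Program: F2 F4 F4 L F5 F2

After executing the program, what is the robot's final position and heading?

Start: (row=11, col=4), facing South
  F2: move forward 1/2 (blocked), now at (row=12, col=4)
  F4: move forward 0/4 (blocked), now at (row=12, col=4)
  F4: move forward 0/4 (blocked), now at (row=12, col=4)
  L: turn left, now facing East
  F5: move forward 1/5 (blocked), now at (row=12, col=5)
  F2: move forward 0/2 (blocked), now at (row=12, col=5)
Final: (row=12, col=5), facing East

Answer: Final position: (row=12, col=5), facing East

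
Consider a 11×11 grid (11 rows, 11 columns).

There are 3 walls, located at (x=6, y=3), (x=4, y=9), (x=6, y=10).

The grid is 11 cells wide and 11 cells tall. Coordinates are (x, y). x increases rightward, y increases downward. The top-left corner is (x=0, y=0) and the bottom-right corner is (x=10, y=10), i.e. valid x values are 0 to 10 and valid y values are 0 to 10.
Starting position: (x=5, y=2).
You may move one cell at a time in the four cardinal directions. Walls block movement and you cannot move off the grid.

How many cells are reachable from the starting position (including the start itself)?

Answer: Reachable cells: 118

Derivation:
BFS flood-fill from (x=5, y=2):
  Distance 0: (x=5, y=2)
  Distance 1: (x=5, y=1), (x=4, y=2), (x=6, y=2), (x=5, y=3)
  Distance 2: (x=5, y=0), (x=4, y=1), (x=6, y=1), (x=3, y=2), (x=7, y=2), (x=4, y=3), (x=5, y=4)
  Distance 3: (x=4, y=0), (x=6, y=0), (x=3, y=1), (x=7, y=1), (x=2, y=2), (x=8, y=2), (x=3, y=3), (x=7, y=3), (x=4, y=4), (x=6, y=4), (x=5, y=5)
  Distance 4: (x=3, y=0), (x=7, y=0), (x=2, y=1), (x=8, y=1), (x=1, y=2), (x=9, y=2), (x=2, y=3), (x=8, y=3), (x=3, y=4), (x=7, y=4), (x=4, y=5), (x=6, y=5), (x=5, y=6)
  Distance 5: (x=2, y=0), (x=8, y=0), (x=1, y=1), (x=9, y=1), (x=0, y=2), (x=10, y=2), (x=1, y=3), (x=9, y=3), (x=2, y=4), (x=8, y=4), (x=3, y=5), (x=7, y=5), (x=4, y=6), (x=6, y=6), (x=5, y=7)
  Distance 6: (x=1, y=0), (x=9, y=0), (x=0, y=1), (x=10, y=1), (x=0, y=3), (x=10, y=3), (x=1, y=4), (x=9, y=4), (x=2, y=5), (x=8, y=5), (x=3, y=6), (x=7, y=6), (x=4, y=7), (x=6, y=7), (x=5, y=8)
  Distance 7: (x=0, y=0), (x=10, y=0), (x=0, y=4), (x=10, y=4), (x=1, y=5), (x=9, y=5), (x=2, y=6), (x=8, y=6), (x=3, y=7), (x=7, y=7), (x=4, y=8), (x=6, y=8), (x=5, y=9)
  Distance 8: (x=0, y=5), (x=10, y=5), (x=1, y=6), (x=9, y=6), (x=2, y=7), (x=8, y=7), (x=3, y=8), (x=7, y=8), (x=6, y=9), (x=5, y=10)
  Distance 9: (x=0, y=6), (x=10, y=6), (x=1, y=7), (x=9, y=7), (x=2, y=8), (x=8, y=8), (x=3, y=9), (x=7, y=9), (x=4, y=10)
  Distance 10: (x=0, y=7), (x=10, y=7), (x=1, y=8), (x=9, y=8), (x=2, y=9), (x=8, y=9), (x=3, y=10), (x=7, y=10)
  Distance 11: (x=0, y=8), (x=10, y=8), (x=1, y=9), (x=9, y=9), (x=2, y=10), (x=8, y=10)
  Distance 12: (x=0, y=9), (x=10, y=9), (x=1, y=10), (x=9, y=10)
  Distance 13: (x=0, y=10), (x=10, y=10)
Total reachable: 118 (grid has 118 open cells total)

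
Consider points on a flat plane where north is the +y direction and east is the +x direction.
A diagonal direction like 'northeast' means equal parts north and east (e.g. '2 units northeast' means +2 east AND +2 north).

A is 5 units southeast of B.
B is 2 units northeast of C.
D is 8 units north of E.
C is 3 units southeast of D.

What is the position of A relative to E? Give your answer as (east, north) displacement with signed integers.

Place E at the origin (east=0, north=0).
  D is 8 units north of E: delta (east=+0, north=+8); D at (east=0, north=8).
  C is 3 units southeast of D: delta (east=+3, north=-3); C at (east=3, north=5).
  B is 2 units northeast of C: delta (east=+2, north=+2); B at (east=5, north=7).
  A is 5 units southeast of B: delta (east=+5, north=-5); A at (east=10, north=2).
Therefore A relative to E: (east=10, north=2).

Answer: A is at (east=10, north=2) relative to E.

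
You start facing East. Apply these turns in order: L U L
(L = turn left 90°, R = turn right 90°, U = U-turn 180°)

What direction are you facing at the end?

Start: East
  L (left (90° counter-clockwise)) -> North
  U (U-turn (180°)) -> South
  L (left (90° counter-clockwise)) -> East
Final: East

Answer: Final heading: East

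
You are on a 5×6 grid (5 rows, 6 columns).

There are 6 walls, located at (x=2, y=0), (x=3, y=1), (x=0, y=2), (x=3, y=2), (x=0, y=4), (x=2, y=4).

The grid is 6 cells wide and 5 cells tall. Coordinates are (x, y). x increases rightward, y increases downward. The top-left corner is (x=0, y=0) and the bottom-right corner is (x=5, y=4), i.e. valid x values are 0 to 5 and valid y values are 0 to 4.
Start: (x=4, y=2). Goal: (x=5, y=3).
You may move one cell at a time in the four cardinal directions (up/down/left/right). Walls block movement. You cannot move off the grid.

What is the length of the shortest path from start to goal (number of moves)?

BFS from (x=4, y=2) until reaching (x=5, y=3):
  Distance 0: (x=4, y=2)
  Distance 1: (x=4, y=1), (x=5, y=2), (x=4, y=3)
  Distance 2: (x=4, y=0), (x=5, y=1), (x=3, y=3), (x=5, y=3), (x=4, y=4)  <- goal reached here
One shortest path (2 moves): (x=4, y=2) -> (x=5, y=2) -> (x=5, y=3)

Answer: Shortest path length: 2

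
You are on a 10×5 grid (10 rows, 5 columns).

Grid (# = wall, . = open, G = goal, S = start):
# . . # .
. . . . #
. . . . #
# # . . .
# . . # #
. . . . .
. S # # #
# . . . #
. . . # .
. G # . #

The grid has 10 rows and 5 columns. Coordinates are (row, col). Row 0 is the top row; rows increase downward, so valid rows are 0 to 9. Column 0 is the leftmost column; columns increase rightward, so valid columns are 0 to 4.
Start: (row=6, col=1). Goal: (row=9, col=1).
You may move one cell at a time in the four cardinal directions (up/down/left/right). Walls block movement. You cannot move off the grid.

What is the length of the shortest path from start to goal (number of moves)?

BFS from (row=6, col=1) until reaching (row=9, col=1):
  Distance 0: (row=6, col=1)
  Distance 1: (row=5, col=1), (row=6, col=0), (row=7, col=1)
  Distance 2: (row=4, col=1), (row=5, col=0), (row=5, col=2), (row=7, col=2), (row=8, col=1)
  Distance 3: (row=4, col=2), (row=5, col=3), (row=7, col=3), (row=8, col=0), (row=8, col=2), (row=9, col=1)  <- goal reached here
One shortest path (3 moves): (row=6, col=1) -> (row=7, col=1) -> (row=8, col=1) -> (row=9, col=1)

Answer: Shortest path length: 3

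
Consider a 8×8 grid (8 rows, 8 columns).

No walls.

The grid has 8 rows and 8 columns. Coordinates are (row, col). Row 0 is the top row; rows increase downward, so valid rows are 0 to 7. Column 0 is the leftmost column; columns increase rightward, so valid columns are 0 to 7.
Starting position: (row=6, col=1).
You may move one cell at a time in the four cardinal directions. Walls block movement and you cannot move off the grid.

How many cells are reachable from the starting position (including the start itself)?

Answer: Reachable cells: 64

Derivation:
BFS flood-fill from (row=6, col=1):
  Distance 0: (row=6, col=1)
  Distance 1: (row=5, col=1), (row=6, col=0), (row=6, col=2), (row=7, col=1)
  Distance 2: (row=4, col=1), (row=5, col=0), (row=5, col=2), (row=6, col=3), (row=7, col=0), (row=7, col=2)
  Distance 3: (row=3, col=1), (row=4, col=0), (row=4, col=2), (row=5, col=3), (row=6, col=4), (row=7, col=3)
  Distance 4: (row=2, col=1), (row=3, col=0), (row=3, col=2), (row=4, col=3), (row=5, col=4), (row=6, col=5), (row=7, col=4)
  Distance 5: (row=1, col=1), (row=2, col=0), (row=2, col=2), (row=3, col=3), (row=4, col=4), (row=5, col=5), (row=6, col=6), (row=7, col=5)
  Distance 6: (row=0, col=1), (row=1, col=0), (row=1, col=2), (row=2, col=3), (row=3, col=4), (row=4, col=5), (row=5, col=6), (row=6, col=7), (row=7, col=6)
  Distance 7: (row=0, col=0), (row=0, col=2), (row=1, col=3), (row=2, col=4), (row=3, col=5), (row=4, col=6), (row=5, col=7), (row=7, col=7)
  Distance 8: (row=0, col=3), (row=1, col=4), (row=2, col=5), (row=3, col=6), (row=4, col=7)
  Distance 9: (row=0, col=4), (row=1, col=5), (row=2, col=6), (row=3, col=7)
  Distance 10: (row=0, col=5), (row=1, col=6), (row=2, col=7)
  Distance 11: (row=0, col=6), (row=1, col=7)
  Distance 12: (row=0, col=7)
Total reachable: 64 (grid has 64 open cells total)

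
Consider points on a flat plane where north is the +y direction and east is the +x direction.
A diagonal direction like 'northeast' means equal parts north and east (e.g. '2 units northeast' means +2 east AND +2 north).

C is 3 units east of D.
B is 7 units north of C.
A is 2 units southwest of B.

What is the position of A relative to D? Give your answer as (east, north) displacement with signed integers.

Answer: A is at (east=1, north=5) relative to D.

Derivation:
Place D at the origin (east=0, north=0).
  C is 3 units east of D: delta (east=+3, north=+0); C at (east=3, north=0).
  B is 7 units north of C: delta (east=+0, north=+7); B at (east=3, north=7).
  A is 2 units southwest of B: delta (east=-2, north=-2); A at (east=1, north=5).
Therefore A relative to D: (east=1, north=5).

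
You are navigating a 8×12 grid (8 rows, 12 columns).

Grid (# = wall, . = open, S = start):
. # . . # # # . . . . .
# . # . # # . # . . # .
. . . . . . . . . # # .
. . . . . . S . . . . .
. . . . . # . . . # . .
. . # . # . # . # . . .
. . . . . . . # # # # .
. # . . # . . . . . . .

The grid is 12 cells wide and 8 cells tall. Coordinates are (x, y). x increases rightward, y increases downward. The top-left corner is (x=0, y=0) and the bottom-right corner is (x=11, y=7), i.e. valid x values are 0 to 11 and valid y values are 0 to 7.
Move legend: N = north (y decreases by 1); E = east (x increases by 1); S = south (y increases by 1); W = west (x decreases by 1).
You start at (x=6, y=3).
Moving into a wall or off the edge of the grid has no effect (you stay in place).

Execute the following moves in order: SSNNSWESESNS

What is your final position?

Start: (x=6, y=3)
  S (south): (x=6, y=3) -> (x=6, y=4)
  S (south): blocked, stay at (x=6, y=4)
  N (north): (x=6, y=4) -> (x=6, y=3)
  N (north): (x=6, y=3) -> (x=6, y=2)
  S (south): (x=6, y=2) -> (x=6, y=3)
  W (west): (x=6, y=3) -> (x=5, y=3)
  E (east): (x=5, y=3) -> (x=6, y=3)
  S (south): (x=6, y=3) -> (x=6, y=4)
  E (east): (x=6, y=4) -> (x=7, y=4)
  S (south): (x=7, y=4) -> (x=7, y=5)
  N (north): (x=7, y=5) -> (x=7, y=4)
  S (south): (x=7, y=4) -> (x=7, y=5)
Final: (x=7, y=5)

Answer: Final position: (x=7, y=5)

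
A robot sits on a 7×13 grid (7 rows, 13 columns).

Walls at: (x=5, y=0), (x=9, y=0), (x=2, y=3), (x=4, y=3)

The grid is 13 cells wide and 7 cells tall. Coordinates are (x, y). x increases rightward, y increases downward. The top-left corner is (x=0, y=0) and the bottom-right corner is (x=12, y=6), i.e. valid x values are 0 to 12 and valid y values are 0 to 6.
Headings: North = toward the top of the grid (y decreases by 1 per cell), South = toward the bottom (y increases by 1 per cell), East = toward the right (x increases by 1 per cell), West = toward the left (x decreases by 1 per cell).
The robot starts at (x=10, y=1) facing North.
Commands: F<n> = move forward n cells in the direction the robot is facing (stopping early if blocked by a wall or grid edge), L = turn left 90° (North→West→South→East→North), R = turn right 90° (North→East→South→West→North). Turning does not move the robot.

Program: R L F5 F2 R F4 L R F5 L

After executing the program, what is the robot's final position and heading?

Answer: Final position: (x=12, y=0), facing North

Derivation:
Start: (x=10, y=1), facing North
  R: turn right, now facing East
  L: turn left, now facing North
  F5: move forward 1/5 (blocked), now at (x=10, y=0)
  F2: move forward 0/2 (blocked), now at (x=10, y=0)
  R: turn right, now facing East
  F4: move forward 2/4 (blocked), now at (x=12, y=0)
  L: turn left, now facing North
  R: turn right, now facing East
  F5: move forward 0/5 (blocked), now at (x=12, y=0)
  L: turn left, now facing North
Final: (x=12, y=0), facing North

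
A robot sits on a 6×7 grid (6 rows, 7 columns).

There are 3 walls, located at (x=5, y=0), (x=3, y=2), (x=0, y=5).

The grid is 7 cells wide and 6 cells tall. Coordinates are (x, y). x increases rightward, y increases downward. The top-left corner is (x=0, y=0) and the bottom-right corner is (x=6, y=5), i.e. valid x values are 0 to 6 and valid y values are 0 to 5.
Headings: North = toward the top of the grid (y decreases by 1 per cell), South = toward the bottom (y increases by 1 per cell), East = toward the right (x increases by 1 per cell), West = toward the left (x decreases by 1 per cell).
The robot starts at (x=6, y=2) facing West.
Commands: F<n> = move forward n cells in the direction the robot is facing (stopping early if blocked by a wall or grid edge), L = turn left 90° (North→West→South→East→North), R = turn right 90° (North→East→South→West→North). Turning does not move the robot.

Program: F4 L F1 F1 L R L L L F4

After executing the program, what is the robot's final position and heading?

Answer: Final position: (x=0, y=4), facing West

Derivation:
Start: (x=6, y=2), facing West
  F4: move forward 2/4 (blocked), now at (x=4, y=2)
  L: turn left, now facing South
  F1: move forward 1, now at (x=4, y=3)
  F1: move forward 1, now at (x=4, y=4)
  L: turn left, now facing East
  R: turn right, now facing South
  L: turn left, now facing East
  L: turn left, now facing North
  L: turn left, now facing West
  F4: move forward 4, now at (x=0, y=4)
Final: (x=0, y=4), facing West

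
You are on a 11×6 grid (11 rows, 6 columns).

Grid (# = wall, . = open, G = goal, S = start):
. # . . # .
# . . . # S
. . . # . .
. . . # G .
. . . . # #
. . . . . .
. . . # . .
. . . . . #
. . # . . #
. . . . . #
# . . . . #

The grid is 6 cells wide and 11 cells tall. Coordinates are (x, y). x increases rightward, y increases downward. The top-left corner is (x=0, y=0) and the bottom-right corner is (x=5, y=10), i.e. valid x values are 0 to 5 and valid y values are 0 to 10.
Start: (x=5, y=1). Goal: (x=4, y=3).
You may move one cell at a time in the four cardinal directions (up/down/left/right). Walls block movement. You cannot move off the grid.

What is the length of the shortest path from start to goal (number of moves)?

Answer: Shortest path length: 3

Derivation:
BFS from (x=5, y=1) until reaching (x=4, y=3):
  Distance 0: (x=5, y=1)
  Distance 1: (x=5, y=0), (x=5, y=2)
  Distance 2: (x=4, y=2), (x=5, y=3)
  Distance 3: (x=4, y=3)  <- goal reached here
One shortest path (3 moves): (x=5, y=1) -> (x=5, y=2) -> (x=4, y=2) -> (x=4, y=3)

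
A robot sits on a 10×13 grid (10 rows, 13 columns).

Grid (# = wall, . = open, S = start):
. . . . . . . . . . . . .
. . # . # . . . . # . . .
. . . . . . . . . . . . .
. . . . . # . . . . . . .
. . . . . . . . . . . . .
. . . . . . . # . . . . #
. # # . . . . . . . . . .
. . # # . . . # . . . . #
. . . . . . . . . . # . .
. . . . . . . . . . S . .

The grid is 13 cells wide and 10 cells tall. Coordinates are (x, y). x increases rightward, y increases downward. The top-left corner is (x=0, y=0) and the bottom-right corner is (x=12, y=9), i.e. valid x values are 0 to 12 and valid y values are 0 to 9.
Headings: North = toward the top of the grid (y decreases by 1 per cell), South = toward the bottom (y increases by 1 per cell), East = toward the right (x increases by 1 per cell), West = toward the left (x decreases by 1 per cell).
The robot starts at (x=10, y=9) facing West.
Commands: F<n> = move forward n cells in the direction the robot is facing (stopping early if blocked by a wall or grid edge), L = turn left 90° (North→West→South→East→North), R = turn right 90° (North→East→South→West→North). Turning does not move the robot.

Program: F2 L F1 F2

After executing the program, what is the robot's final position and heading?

Start: (x=10, y=9), facing West
  F2: move forward 2, now at (x=8, y=9)
  L: turn left, now facing South
  F1: move forward 0/1 (blocked), now at (x=8, y=9)
  F2: move forward 0/2 (blocked), now at (x=8, y=9)
Final: (x=8, y=9), facing South

Answer: Final position: (x=8, y=9), facing South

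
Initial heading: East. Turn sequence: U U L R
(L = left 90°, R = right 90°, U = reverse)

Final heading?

Start: East
  U (U-turn (180°)) -> West
  U (U-turn (180°)) -> East
  L (left (90° counter-clockwise)) -> North
  R (right (90° clockwise)) -> East
Final: East

Answer: Final heading: East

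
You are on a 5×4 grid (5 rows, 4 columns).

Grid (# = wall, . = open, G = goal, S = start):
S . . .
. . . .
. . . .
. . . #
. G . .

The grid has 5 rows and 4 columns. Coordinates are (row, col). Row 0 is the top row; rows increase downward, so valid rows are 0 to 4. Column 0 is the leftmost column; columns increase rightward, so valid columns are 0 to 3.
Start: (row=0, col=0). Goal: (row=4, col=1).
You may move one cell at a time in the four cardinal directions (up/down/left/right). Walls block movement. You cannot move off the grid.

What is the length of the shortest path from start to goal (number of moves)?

Answer: Shortest path length: 5

Derivation:
BFS from (row=0, col=0) until reaching (row=4, col=1):
  Distance 0: (row=0, col=0)
  Distance 1: (row=0, col=1), (row=1, col=0)
  Distance 2: (row=0, col=2), (row=1, col=1), (row=2, col=0)
  Distance 3: (row=0, col=3), (row=1, col=2), (row=2, col=1), (row=3, col=0)
  Distance 4: (row=1, col=3), (row=2, col=2), (row=3, col=1), (row=4, col=0)
  Distance 5: (row=2, col=3), (row=3, col=2), (row=4, col=1)  <- goal reached here
One shortest path (5 moves): (row=0, col=0) -> (row=0, col=1) -> (row=1, col=1) -> (row=2, col=1) -> (row=3, col=1) -> (row=4, col=1)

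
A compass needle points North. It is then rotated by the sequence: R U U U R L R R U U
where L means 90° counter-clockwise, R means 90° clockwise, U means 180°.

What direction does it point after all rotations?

Start: North
  R (right (90° clockwise)) -> East
  U (U-turn (180°)) -> West
  U (U-turn (180°)) -> East
  U (U-turn (180°)) -> West
  R (right (90° clockwise)) -> North
  L (left (90° counter-clockwise)) -> West
  R (right (90° clockwise)) -> North
  R (right (90° clockwise)) -> East
  U (U-turn (180°)) -> West
  U (U-turn (180°)) -> East
Final: East

Answer: Final heading: East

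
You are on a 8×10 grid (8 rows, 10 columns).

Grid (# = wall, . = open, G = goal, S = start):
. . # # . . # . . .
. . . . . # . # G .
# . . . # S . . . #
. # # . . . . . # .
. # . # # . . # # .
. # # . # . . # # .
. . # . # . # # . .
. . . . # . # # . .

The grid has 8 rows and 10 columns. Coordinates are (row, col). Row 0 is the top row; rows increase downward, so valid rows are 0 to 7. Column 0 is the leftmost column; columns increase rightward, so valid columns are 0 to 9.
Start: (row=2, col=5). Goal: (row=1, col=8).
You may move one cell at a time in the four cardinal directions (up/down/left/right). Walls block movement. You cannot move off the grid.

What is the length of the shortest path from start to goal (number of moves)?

Answer: Shortest path length: 4

Derivation:
BFS from (row=2, col=5) until reaching (row=1, col=8):
  Distance 0: (row=2, col=5)
  Distance 1: (row=2, col=6), (row=3, col=5)
  Distance 2: (row=1, col=6), (row=2, col=7), (row=3, col=4), (row=3, col=6), (row=4, col=5)
  Distance 3: (row=2, col=8), (row=3, col=3), (row=3, col=7), (row=4, col=6), (row=5, col=5)
  Distance 4: (row=1, col=8), (row=2, col=3), (row=5, col=6), (row=6, col=5)  <- goal reached here
One shortest path (4 moves): (row=2, col=5) -> (row=2, col=6) -> (row=2, col=7) -> (row=2, col=8) -> (row=1, col=8)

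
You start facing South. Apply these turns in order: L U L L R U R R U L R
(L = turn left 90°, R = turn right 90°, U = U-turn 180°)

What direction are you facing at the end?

Start: South
  L (left (90° counter-clockwise)) -> East
  U (U-turn (180°)) -> West
  L (left (90° counter-clockwise)) -> South
  L (left (90° counter-clockwise)) -> East
  R (right (90° clockwise)) -> South
  U (U-turn (180°)) -> North
  R (right (90° clockwise)) -> East
  R (right (90° clockwise)) -> South
  U (U-turn (180°)) -> North
  L (left (90° counter-clockwise)) -> West
  R (right (90° clockwise)) -> North
Final: North

Answer: Final heading: North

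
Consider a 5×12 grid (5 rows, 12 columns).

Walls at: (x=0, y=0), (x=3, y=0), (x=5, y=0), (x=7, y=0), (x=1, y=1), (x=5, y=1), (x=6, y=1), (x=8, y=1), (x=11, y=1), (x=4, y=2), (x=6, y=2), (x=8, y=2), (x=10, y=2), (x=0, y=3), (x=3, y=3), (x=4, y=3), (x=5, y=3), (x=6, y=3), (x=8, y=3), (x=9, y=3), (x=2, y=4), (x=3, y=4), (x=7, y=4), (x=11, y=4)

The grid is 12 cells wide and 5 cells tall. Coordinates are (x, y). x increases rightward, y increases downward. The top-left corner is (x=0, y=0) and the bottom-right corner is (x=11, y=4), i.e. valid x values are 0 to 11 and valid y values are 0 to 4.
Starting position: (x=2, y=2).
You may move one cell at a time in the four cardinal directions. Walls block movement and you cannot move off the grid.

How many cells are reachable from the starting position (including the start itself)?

Answer: Reachable cells: 15

Derivation:
BFS flood-fill from (x=2, y=2):
  Distance 0: (x=2, y=2)
  Distance 1: (x=2, y=1), (x=1, y=2), (x=3, y=2), (x=2, y=3)
  Distance 2: (x=2, y=0), (x=3, y=1), (x=0, y=2), (x=1, y=3)
  Distance 3: (x=1, y=0), (x=0, y=1), (x=4, y=1), (x=1, y=4)
  Distance 4: (x=4, y=0), (x=0, y=4)
Total reachable: 15 (grid has 36 open cells total)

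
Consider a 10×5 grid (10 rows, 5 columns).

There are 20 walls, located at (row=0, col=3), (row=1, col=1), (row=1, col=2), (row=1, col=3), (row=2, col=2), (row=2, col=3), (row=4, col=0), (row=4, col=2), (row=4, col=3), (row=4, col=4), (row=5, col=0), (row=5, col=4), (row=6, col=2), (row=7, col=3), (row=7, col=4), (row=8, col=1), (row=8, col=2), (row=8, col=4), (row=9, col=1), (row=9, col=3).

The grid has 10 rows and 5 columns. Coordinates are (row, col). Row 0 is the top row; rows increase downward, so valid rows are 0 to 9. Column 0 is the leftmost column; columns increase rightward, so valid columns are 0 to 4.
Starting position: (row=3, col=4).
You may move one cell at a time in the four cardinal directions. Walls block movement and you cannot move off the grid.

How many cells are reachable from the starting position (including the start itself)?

BFS flood-fill from (row=3, col=4):
  Distance 0: (row=3, col=4)
  Distance 1: (row=2, col=4), (row=3, col=3)
  Distance 2: (row=1, col=4), (row=3, col=2)
  Distance 3: (row=0, col=4), (row=3, col=1)
  Distance 4: (row=2, col=1), (row=3, col=0), (row=4, col=1)
  Distance 5: (row=2, col=0), (row=5, col=1)
  Distance 6: (row=1, col=0), (row=5, col=2), (row=6, col=1)
  Distance 7: (row=0, col=0), (row=5, col=3), (row=6, col=0), (row=7, col=1)
  Distance 8: (row=0, col=1), (row=6, col=3), (row=7, col=0), (row=7, col=2)
  Distance 9: (row=0, col=2), (row=6, col=4), (row=8, col=0)
  Distance 10: (row=9, col=0)
Total reachable: 27 (grid has 30 open cells total)

Answer: Reachable cells: 27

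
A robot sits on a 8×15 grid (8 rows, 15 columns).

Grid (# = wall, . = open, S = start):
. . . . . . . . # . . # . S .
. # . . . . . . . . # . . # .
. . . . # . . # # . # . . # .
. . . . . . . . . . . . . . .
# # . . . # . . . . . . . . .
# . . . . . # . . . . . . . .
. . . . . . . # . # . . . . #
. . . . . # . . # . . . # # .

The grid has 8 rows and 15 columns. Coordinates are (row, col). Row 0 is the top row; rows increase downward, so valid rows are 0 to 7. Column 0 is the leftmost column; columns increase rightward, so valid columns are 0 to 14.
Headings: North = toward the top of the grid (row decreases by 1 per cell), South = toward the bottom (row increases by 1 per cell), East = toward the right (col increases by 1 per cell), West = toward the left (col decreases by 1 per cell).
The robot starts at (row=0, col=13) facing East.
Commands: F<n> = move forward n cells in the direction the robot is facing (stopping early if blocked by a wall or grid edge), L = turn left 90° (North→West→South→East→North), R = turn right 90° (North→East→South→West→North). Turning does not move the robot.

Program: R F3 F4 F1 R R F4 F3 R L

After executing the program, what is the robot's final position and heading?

Start: (row=0, col=13), facing East
  R: turn right, now facing South
  F3: move forward 0/3 (blocked), now at (row=0, col=13)
  F4: move forward 0/4 (blocked), now at (row=0, col=13)
  F1: move forward 0/1 (blocked), now at (row=0, col=13)
  R: turn right, now facing West
  R: turn right, now facing North
  F4: move forward 0/4 (blocked), now at (row=0, col=13)
  F3: move forward 0/3 (blocked), now at (row=0, col=13)
  R: turn right, now facing East
  L: turn left, now facing North
Final: (row=0, col=13), facing North

Answer: Final position: (row=0, col=13), facing North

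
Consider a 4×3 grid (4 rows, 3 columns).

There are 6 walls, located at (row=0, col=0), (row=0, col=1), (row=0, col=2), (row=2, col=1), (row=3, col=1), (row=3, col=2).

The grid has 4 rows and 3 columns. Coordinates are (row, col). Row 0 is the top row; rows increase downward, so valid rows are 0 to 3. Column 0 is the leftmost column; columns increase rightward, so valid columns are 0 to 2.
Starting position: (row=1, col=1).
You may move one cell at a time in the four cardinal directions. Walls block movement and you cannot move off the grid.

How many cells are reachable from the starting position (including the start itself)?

Answer: Reachable cells: 6

Derivation:
BFS flood-fill from (row=1, col=1):
  Distance 0: (row=1, col=1)
  Distance 1: (row=1, col=0), (row=1, col=2)
  Distance 2: (row=2, col=0), (row=2, col=2)
  Distance 3: (row=3, col=0)
Total reachable: 6 (grid has 6 open cells total)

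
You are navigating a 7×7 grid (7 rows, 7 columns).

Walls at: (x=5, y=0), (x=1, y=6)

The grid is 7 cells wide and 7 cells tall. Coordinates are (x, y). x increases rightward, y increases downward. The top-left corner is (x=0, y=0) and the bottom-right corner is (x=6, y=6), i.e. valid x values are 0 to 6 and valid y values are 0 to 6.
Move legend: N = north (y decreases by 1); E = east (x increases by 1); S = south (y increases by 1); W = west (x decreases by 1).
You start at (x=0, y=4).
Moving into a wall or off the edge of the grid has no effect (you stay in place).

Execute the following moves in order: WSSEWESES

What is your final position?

Answer: Final position: (x=0, y=6)

Derivation:
Start: (x=0, y=4)
  W (west): blocked, stay at (x=0, y=4)
  S (south): (x=0, y=4) -> (x=0, y=5)
  S (south): (x=0, y=5) -> (x=0, y=6)
  E (east): blocked, stay at (x=0, y=6)
  W (west): blocked, stay at (x=0, y=6)
  E (east): blocked, stay at (x=0, y=6)
  S (south): blocked, stay at (x=0, y=6)
  E (east): blocked, stay at (x=0, y=6)
  S (south): blocked, stay at (x=0, y=6)
Final: (x=0, y=6)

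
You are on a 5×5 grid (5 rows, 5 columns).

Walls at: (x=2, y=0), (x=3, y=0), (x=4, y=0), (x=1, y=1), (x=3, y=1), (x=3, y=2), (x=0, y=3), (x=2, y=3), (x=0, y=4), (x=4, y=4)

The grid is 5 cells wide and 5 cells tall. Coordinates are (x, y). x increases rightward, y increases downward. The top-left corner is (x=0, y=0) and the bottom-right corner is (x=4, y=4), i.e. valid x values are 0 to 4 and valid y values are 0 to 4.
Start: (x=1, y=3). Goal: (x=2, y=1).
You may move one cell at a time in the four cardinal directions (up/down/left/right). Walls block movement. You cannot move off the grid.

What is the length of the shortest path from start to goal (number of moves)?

BFS from (x=1, y=3) until reaching (x=2, y=1):
  Distance 0: (x=1, y=3)
  Distance 1: (x=1, y=2), (x=1, y=4)
  Distance 2: (x=0, y=2), (x=2, y=2), (x=2, y=4)
  Distance 3: (x=0, y=1), (x=2, y=1), (x=3, y=4)  <- goal reached here
One shortest path (3 moves): (x=1, y=3) -> (x=1, y=2) -> (x=2, y=2) -> (x=2, y=1)

Answer: Shortest path length: 3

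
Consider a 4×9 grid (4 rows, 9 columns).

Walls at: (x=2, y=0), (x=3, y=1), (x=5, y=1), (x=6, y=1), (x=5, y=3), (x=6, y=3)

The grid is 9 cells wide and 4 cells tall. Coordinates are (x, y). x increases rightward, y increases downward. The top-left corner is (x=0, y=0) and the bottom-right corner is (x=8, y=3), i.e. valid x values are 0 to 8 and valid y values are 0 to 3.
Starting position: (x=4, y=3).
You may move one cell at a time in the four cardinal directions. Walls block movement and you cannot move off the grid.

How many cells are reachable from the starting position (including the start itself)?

BFS flood-fill from (x=4, y=3):
  Distance 0: (x=4, y=3)
  Distance 1: (x=4, y=2), (x=3, y=3)
  Distance 2: (x=4, y=1), (x=3, y=2), (x=5, y=2), (x=2, y=3)
  Distance 3: (x=4, y=0), (x=2, y=2), (x=6, y=2), (x=1, y=3)
  Distance 4: (x=3, y=0), (x=5, y=0), (x=2, y=1), (x=1, y=2), (x=7, y=2), (x=0, y=3)
  Distance 5: (x=6, y=0), (x=1, y=1), (x=7, y=1), (x=0, y=2), (x=8, y=2), (x=7, y=3)
  Distance 6: (x=1, y=0), (x=7, y=0), (x=0, y=1), (x=8, y=1), (x=8, y=3)
  Distance 7: (x=0, y=0), (x=8, y=0)
Total reachable: 30 (grid has 30 open cells total)

Answer: Reachable cells: 30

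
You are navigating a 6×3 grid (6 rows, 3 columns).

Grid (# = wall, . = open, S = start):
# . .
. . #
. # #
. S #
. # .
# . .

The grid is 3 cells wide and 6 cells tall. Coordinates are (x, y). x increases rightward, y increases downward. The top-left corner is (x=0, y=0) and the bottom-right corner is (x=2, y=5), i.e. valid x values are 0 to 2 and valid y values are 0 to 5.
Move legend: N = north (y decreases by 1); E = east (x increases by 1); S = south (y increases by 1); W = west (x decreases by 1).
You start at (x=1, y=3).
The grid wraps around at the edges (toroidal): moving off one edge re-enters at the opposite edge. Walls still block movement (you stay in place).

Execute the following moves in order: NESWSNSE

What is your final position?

Start: (x=1, y=3)
  N (north): blocked, stay at (x=1, y=3)
  E (east): blocked, stay at (x=1, y=3)
  S (south): blocked, stay at (x=1, y=3)
  W (west): (x=1, y=3) -> (x=0, y=3)
  S (south): (x=0, y=3) -> (x=0, y=4)
  N (north): (x=0, y=4) -> (x=0, y=3)
  S (south): (x=0, y=3) -> (x=0, y=4)
  E (east): blocked, stay at (x=0, y=4)
Final: (x=0, y=4)

Answer: Final position: (x=0, y=4)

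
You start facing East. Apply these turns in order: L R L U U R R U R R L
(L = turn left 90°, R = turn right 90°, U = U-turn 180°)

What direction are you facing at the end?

Start: East
  L (left (90° counter-clockwise)) -> North
  R (right (90° clockwise)) -> East
  L (left (90° counter-clockwise)) -> North
  U (U-turn (180°)) -> South
  U (U-turn (180°)) -> North
  R (right (90° clockwise)) -> East
  R (right (90° clockwise)) -> South
  U (U-turn (180°)) -> North
  R (right (90° clockwise)) -> East
  R (right (90° clockwise)) -> South
  L (left (90° counter-clockwise)) -> East
Final: East

Answer: Final heading: East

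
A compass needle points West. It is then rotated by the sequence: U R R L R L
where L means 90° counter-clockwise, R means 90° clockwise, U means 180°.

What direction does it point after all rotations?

Answer: Final heading: South

Derivation:
Start: West
  U (U-turn (180°)) -> East
  R (right (90° clockwise)) -> South
  R (right (90° clockwise)) -> West
  L (left (90° counter-clockwise)) -> South
  R (right (90° clockwise)) -> West
  L (left (90° counter-clockwise)) -> South
Final: South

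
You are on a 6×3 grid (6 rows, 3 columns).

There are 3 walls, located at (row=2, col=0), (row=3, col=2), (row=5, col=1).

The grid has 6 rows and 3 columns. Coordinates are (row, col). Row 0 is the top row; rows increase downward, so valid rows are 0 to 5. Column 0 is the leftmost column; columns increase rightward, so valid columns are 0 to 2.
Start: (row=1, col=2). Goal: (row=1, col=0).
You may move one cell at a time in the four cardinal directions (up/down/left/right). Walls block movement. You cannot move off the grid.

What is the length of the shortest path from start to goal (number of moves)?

BFS from (row=1, col=2) until reaching (row=1, col=0):
  Distance 0: (row=1, col=2)
  Distance 1: (row=0, col=2), (row=1, col=1), (row=2, col=2)
  Distance 2: (row=0, col=1), (row=1, col=0), (row=2, col=1)  <- goal reached here
One shortest path (2 moves): (row=1, col=2) -> (row=1, col=1) -> (row=1, col=0)

Answer: Shortest path length: 2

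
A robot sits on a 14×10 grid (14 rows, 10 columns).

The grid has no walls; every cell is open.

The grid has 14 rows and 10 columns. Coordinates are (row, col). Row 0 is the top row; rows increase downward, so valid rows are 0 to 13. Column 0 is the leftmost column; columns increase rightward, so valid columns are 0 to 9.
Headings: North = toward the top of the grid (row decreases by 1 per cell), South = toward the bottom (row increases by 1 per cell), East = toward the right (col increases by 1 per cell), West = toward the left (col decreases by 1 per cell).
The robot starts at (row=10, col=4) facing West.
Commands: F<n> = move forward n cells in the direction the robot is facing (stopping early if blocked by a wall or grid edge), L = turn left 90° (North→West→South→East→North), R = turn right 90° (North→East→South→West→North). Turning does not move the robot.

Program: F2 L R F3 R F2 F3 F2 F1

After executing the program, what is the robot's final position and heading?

Start: (row=10, col=4), facing West
  F2: move forward 2, now at (row=10, col=2)
  L: turn left, now facing South
  R: turn right, now facing West
  F3: move forward 2/3 (blocked), now at (row=10, col=0)
  R: turn right, now facing North
  F2: move forward 2, now at (row=8, col=0)
  F3: move forward 3, now at (row=5, col=0)
  F2: move forward 2, now at (row=3, col=0)
  F1: move forward 1, now at (row=2, col=0)
Final: (row=2, col=0), facing North

Answer: Final position: (row=2, col=0), facing North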